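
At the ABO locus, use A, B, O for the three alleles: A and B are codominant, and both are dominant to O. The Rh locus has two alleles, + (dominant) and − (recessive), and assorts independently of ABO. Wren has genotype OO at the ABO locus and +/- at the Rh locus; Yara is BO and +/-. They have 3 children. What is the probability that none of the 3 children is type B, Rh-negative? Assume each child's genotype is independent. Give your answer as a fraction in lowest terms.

ABO cross OO × BO → 1/2 O, 1/2 B.
Rh cross +/- × +/- → 3/4 Rh+, 1/4 Rh-; so P(type B, Rh-negative) = 1/2 × 1/4 = 1/8 per child.
P(not type B, Rh-negative) = 7/8 for one child; (7/8)^3 = 343/512.

343/512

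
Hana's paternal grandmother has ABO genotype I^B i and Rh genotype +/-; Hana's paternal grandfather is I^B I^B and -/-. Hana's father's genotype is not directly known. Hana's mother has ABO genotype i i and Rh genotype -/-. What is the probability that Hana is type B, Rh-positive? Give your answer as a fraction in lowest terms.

Hana's father's ABO genotype from I^B i × I^B I^B: 1/2 I^B I^B, 1/2 I^B i.
Crossing each possibility with the mother i i and summing P(type B): 1/2·1 + 1/2·1/2 = 3/4.
Similarly for Rh via the father's Rh distribution: P(Rh+) = 1/4.
Independent loci: 3/4 × 1/4 = 3/16.

3/16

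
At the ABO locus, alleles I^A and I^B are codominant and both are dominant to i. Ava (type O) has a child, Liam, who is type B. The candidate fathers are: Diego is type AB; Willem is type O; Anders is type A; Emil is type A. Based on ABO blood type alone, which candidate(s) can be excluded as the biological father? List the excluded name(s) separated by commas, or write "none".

Willem, Anders, Emil

A candidate is excluded only if no genotype consistent with his phenotype could produce a type B child with a type O mother.
Willem (type O): no genotype consistent with that phenotype can produce a type-B child with a type-O mother.
Anders (type A): no genotype consistent with that phenotype can produce a type-B child with a type-O mother.
Emil (type A): no genotype consistent with that phenotype can produce a type-B child with a type-O mother.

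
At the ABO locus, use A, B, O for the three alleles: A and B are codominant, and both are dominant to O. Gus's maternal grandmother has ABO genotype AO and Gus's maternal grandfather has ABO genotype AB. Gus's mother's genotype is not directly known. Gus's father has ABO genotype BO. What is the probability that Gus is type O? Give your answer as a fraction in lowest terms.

1/8

Gus's mother's ABO genotype from AO × AB: 1/4 AA, 1/4 AB, 1/4 AO, 1/4 BO.
Crossing each possibility with the father BO and summing P(type O): 1/4·0 + 1/4·0 + 1/4·1/4 + 1/4·1/4 = 1/8.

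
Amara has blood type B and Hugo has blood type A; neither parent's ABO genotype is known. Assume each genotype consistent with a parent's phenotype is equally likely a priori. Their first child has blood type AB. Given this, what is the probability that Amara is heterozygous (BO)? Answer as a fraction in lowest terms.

Possible genotypes: Amara ∈ {BB, BO}; Hugo ∈ {AA, AO}.
Weight each parental genotype pair by prior × P(type-AB child):
  BB × AA: posterior weight 4/9.
  BB × AO: posterior weight 2/9.
  BO × AA: posterior weight 2/9.
  BO × AO: posterior weight 1/9.
Sum the posterior weight over pairs where Amara is BO: 1/3.

1/3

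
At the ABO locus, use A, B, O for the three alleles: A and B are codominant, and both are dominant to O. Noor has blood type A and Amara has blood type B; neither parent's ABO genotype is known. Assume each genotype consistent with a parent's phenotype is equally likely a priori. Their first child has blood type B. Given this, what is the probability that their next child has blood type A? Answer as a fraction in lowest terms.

Possible genotypes: Noor ∈ {AA, AO}; Amara ∈ {BB, BO}.
Weight each parental genotype pair by prior × P(type-B child):
  AO × BB: posterior weight 2/3; P(next child type A) = 0.
  AO × BO: posterior weight 1/3; P(next child type A) = 1/4.
Weighted sum = 1/12.

1/12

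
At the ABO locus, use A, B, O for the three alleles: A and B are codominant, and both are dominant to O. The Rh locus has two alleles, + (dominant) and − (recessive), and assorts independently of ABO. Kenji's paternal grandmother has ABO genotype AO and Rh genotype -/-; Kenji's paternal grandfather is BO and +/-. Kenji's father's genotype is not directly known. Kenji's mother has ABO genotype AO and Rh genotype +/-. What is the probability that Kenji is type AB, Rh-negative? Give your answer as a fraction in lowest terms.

Kenji's father's ABO genotype from AO × BO: 1/4 AB, 1/4 AO, 1/4 BO, 1/4 OO.
Crossing each possibility with the mother AO and summing P(type AB): 1/4·1/4 + 1/4·0 + 1/4·1/4 + 1/4·0 = 1/8.
Similarly for Rh via the father's Rh distribution: P(Rh-) = 3/8.
Independent loci: 1/8 × 3/8 = 3/64.

3/64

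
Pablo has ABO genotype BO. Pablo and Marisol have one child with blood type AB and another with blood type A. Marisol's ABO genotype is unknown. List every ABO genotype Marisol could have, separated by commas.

For each candidate genotype of Marisol, check whether crossing it with BO can produce every observed child phenotype.
  AA → possible child types {A, AB} ✓
  AB → possible child types {A, B, AB} ✓
  AO → possible child types {O, A, B, AB} ✓
  BB → possible child types {B} ✗
  BO → possible child types {O, B} ✗
  OO → possible child types {O, B} ✗

AA, AB, AO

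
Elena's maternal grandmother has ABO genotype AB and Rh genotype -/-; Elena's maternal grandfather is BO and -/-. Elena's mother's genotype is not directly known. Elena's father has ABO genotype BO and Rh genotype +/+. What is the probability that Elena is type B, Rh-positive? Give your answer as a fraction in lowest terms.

Elena's mother's ABO genotype from AB × BO: 1/4 AB, 1/4 AO, 1/4 BB, 1/4 BO.
Crossing each possibility with the father BO and summing P(type B): 1/4·1/2 + 1/4·1/4 + 1/4·1 + 1/4·3/4 = 5/8.
Similarly for Rh via the mother's Rh distribution: P(Rh+) = 1.
Independent loci: 5/8 × 1 = 5/8.

5/8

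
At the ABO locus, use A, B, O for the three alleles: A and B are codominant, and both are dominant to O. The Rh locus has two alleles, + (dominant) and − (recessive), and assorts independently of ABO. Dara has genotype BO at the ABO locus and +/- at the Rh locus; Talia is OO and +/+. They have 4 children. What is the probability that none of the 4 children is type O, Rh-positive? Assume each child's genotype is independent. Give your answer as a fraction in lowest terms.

ABO cross BO × OO → 1/2 O, 1/2 B.
Rh cross +/- × +/+ → 1 Rh+; so P(type O, Rh-positive) = 1/2 × 1 = 1/2 per child.
P(not type O, Rh-positive) = 1/2 for one child; (1/2)^4 = 1/16.

1/16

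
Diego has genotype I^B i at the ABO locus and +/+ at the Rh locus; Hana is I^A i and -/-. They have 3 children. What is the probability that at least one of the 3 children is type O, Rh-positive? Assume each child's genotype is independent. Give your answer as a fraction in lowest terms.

37/64

ABO cross I^B i × I^A i → 1/4 O, 1/4 A, 1/4 B, 1/4 AB.
Rh cross +/+ × -/- → 1 Rh+; so P(type O, Rh-positive) = 1/4 × 1 = 1/4 per child.
P(none) = (3/4)^3 = 27/64; P(at least one) = 1 − 27/64 = 37/64.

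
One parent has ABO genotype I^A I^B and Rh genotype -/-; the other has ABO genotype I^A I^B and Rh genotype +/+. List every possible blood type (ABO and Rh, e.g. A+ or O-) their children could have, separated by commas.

A+, B+, AB+

Gametes from I^A I^B × I^A I^B give offspring ABO genotypes I^A I^A, I^A I^B, I^B I^B, i.e. phenotypes A, B, AB.
Rh cross -/- × +/+ → phenotypes Rh+.
Combining independently: A+, B+, AB+.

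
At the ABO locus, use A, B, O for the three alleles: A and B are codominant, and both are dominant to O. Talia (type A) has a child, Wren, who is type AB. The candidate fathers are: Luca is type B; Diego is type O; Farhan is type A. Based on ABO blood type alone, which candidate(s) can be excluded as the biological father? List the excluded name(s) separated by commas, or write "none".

A candidate is excluded only if no genotype consistent with his phenotype could produce a type AB child with a type A mother.
Diego (type O): no genotype consistent with that phenotype can produce a type-AB child with a type-A mother.
Farhan (type A): no genotype consistent with that phenotype can produce a type-AB child with a type-A mother.

Diego, Farhan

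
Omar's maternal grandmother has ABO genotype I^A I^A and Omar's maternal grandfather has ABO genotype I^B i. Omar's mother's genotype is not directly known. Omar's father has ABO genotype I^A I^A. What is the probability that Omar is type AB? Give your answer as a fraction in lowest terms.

Omar's mother's ABO genotype from I^A I^A × I^B i: 1/2 I^A I^B, 1/2 I^A i.
Crossing each possibility with the father I^A I^A and summing P(type AB): 1/2·1/2 + 1/2·0 = 1/4.

1/4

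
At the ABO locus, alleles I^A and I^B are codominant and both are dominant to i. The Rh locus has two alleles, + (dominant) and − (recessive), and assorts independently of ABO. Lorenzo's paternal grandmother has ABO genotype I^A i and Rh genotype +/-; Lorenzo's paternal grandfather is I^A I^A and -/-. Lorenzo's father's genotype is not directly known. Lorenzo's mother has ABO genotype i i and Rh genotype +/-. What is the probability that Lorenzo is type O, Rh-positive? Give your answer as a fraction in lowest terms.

Lorenzo's father's ABO genotype from I^A i × I^A I^A: 1/2 I^A I^A, 1/2 I^A i.
Crossing each possibility with the mother i i and summing P(type O): 1/2·0 + 1/2·1/2 = 1/4.
Similarly for Rh via the father's Rh distribution: P(Rh+) = 5/8.
Independent loci: 1/4 × 5/8 = 5/32.

5/32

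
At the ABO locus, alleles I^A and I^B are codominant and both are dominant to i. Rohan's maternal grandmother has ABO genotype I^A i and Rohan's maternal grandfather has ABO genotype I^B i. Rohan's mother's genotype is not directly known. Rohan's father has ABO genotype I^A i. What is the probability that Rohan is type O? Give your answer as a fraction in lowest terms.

Rohan's mother's ABO genotype from I^A i × I^B i: 1/4 I^A I^B, 1/4 I^A i, 1/4 I^B i, 1/4 i i.
Crossing each possibility with the father I^A i and summing P(type O): 1/4·0 + 1/4·1/4 + 1/4·1/4 + 1/4·1/2 = 1/4.

1/4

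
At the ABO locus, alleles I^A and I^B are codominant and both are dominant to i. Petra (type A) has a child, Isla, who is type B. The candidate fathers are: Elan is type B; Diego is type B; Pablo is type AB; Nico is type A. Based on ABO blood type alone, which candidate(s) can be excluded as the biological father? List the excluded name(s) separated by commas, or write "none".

Nico

A candidate is excluded only if no genotype consistent with his phenotype could produce a type B child with a type A mother.
Nico (type A): no genotype consistent with that phenotype can produce a type-B child with a type-A mother.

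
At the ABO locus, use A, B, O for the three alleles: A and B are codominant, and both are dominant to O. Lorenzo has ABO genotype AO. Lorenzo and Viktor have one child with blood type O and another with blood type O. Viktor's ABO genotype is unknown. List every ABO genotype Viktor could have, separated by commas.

AO, BO, OO

For each candidate genotype of Viktor, check whether crossing it with AO can produce every observed child phenotype.
  AA → possible child types {A} ✗
  AB → possible child types {A, B, AB} ✗
  AO → possible child types {O, A} ✓
  BB → possible child types {B, AB} ✗
  BO → possible child types {O, A, B, AB} ✓
  OO → possible child types {O, A} ✓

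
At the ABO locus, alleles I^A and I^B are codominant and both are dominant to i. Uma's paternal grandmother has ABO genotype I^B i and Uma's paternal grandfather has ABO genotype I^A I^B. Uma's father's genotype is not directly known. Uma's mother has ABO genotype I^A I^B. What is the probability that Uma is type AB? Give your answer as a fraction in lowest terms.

3/8

Uma's father's ABO genotype from I^B i × I^A I^B: 1/4 I^A I^B, 1/4 I^A i, 1/4 I^B I^B, 1/4 I^B i.
Crossing each possibility with the mother I^A I^B and summing P(type AB): 1/4·1/2 + 1/4·1/4 + 1/4·1/2 + 1/4·1/4 = 3/8.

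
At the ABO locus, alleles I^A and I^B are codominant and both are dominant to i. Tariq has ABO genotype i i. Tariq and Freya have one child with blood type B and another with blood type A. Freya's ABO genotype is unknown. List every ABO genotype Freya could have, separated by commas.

I^A I^B

For each candidate genotype of Freya, check whether crossing it with i i can produce every observed child phenotype.
  I^A I^A → possible child types {A} ✗
  I^A I^B → possible child types {A, B} ✓
  I^A i → possible child types {O, A} ✗
  I^B I^B → possible child types {B} ✗
  I^B i → possible child types {O, B} ✗
  i i → possible child types {O} ✗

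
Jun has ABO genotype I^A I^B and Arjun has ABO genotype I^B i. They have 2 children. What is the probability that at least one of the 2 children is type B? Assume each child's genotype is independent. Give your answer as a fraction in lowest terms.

3/4

ABO cross I^A I^B × I^B i → 1/4 A, 1/2 B, 1/4 AB.
So P(type B) = 1/2 per child.
P(none) = (1/2)^2 = 1/4; P(at least one) = 1 − 1/4 = 3/4.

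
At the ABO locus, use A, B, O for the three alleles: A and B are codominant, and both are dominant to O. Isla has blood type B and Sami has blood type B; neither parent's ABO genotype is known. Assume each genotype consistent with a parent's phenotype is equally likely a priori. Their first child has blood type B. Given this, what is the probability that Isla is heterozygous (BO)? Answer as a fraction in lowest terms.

Possible genotypes: Isla ∈ {BB, BO}; Sami ∈ {BB, BO}.
Weight each parental genotype pair by prior × P(type-B child):
  BB × BB: posterior weight 4/15.
  BB × BO: posterior weight 4/15.
  BO × BB: posterior weight 4/15.
  BO × BO: posterior weight 1/5.
Sum the posterior weight over pairs where Isla is BO: 7/15.

7/15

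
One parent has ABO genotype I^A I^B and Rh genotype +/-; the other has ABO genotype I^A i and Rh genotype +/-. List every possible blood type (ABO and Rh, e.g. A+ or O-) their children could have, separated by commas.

A+, A-, B+, B-, AB+, AB-

Gametes from I^A I^B × I^A i give offspring ABO genotypes I^A I^A, I^A I^B, I^A i, I^B i, i.e. phenotypes A, B, AB.
Rh cross +/- × +/- → phenotypes Rh+, Rh-.
Combining independently: A+, A-, B+, B-, AB+, AB-.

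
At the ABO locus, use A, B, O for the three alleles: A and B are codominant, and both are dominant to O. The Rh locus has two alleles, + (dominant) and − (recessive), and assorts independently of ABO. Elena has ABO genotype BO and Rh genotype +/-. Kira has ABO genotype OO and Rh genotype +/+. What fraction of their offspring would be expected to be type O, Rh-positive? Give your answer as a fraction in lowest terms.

ABO cross BO × OO → offspring phenotypes: 1/2 O, 1/2 B.
Rh cross +/- × +/+ → 1 Rh+.
Independent loci: P(type O, Rh-positive) = 1/2 × 1 = 1/2.

1/2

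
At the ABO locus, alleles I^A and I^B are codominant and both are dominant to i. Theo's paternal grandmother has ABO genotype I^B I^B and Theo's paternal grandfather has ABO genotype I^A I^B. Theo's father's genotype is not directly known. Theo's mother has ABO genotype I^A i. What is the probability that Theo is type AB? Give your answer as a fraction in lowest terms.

Theo's father's ABO genotype from I^B I^B × I^A I^B: 1/2 I^A I^B, 1/2 I^B I^B.
Crossing each possibility with the mother I^A i and summing P(type AB): 1/2·1/4 + 1/2·1/2 = 3/8.

3/8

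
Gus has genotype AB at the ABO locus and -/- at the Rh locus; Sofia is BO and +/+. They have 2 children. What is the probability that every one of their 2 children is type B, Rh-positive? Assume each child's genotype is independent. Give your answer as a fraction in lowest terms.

1/4

ABO cross AB × BO → 1/4 A, 1/2 B, 1/4 AB.
Rh cross -/- × +/+ → 1 Rh+; so P(type B, Rh-positive) = 1/2 × 1 = 1/2 per child.
All 2 independent: (1/2)^2 = 1/4.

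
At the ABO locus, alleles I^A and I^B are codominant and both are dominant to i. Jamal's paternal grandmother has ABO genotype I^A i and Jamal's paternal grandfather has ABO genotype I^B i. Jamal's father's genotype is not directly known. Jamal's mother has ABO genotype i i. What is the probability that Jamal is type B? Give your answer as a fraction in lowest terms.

Jamal's father's ABO genotype from I^A i × I^B i: 1/4 I^A I^B, 1/4 I^A i, 1/4 I^B i, 1/4 i i.
Crossing each possibility with the mother i i and summing P(type B): 1/4·1/2 + 1/4·0 + 1/4·1/2 + 1/4·0 = 1/4.

1/4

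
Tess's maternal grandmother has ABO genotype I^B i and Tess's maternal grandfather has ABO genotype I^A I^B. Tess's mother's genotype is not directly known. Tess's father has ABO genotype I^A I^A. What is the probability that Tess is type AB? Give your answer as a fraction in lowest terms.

1/2

Tess's mother's ABO genotype from I^B i × I^A I^B: 1/4 I^A I^B, 1/4 I^A i, 1/4 I^B I^B, 1/4 I^B i.
Crossing each possibility with the father I^A I^A and summing P(type AB): 1/4·1/2 + 1/4·0 + 1/4·1 + 1/4·1/2 = 1/2.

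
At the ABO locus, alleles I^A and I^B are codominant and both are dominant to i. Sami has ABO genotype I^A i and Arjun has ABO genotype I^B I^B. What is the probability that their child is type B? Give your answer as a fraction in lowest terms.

1/2

ABO cross I^A i × I^B I^B → offspring phenotypes: 1/2 B, 1/2 AB.
So P(type B) = 1/2.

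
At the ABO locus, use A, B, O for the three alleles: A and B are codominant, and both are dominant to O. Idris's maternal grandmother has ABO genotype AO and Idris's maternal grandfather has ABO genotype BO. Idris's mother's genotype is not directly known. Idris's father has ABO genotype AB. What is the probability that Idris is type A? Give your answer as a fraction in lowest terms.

Idris's mother's ABO genotype from AO × BO: 1/4 AB, 1/4 AO, 1/4 BO, 1/4 OO.
Crossing each possibility with the father AB and summing P(type A): 1/4·1/4 + 1/4·1/2 + 1/4·1/4 + 1/4·1/2 = 3/8.

3/8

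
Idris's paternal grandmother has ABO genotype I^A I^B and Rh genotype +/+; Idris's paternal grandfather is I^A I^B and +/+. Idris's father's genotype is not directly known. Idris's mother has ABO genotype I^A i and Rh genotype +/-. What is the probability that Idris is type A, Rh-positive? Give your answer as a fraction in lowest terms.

1/2

Idris's father's ABO genotype from I^A I^B × I^A I^B: 1/4 I^A I^A, 1/2 I^A I^B, 1/4 I^B I^B.
Crossing each possibility with the mother I^A i and summing P(type A): 1/4·1 + 1/2·1/2 + 1/4·0 = 1/2.
Similarly for Rh via the father's Rh distribution: P(Rh+) = 1.
Independent loci: 1/2 × 1 = 1/2.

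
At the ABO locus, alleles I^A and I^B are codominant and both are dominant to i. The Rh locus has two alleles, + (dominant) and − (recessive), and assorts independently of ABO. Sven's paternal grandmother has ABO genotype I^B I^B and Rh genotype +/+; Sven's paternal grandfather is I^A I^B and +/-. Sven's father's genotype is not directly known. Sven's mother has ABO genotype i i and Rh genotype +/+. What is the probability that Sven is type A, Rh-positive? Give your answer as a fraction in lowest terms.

1/4

Sven's father's ABO genotype from I^B I^B × I^A I^B: 1/2 I^A I^B, 1/2 I^B I^B.
Crossing each possibility with the mother i i and summing P(type A): 1/2·1/2 + 1/2·0 = 1/4.
Similarly for Rh via the father's Rh distribution: P(Rh+) = 1.
Independent loci: 1/4 × 1 = 1/4.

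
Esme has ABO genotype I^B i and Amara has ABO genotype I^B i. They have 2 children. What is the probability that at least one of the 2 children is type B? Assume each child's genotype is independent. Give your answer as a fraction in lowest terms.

15/16

ABO cross I^B i × I^B i → 1/4 O, 3/4 B.
So P(type B) = 3/4 per child.
P(none) = (1/4)^2 = 1/16; P(at least one) = 1 − 1/16 = 15/16.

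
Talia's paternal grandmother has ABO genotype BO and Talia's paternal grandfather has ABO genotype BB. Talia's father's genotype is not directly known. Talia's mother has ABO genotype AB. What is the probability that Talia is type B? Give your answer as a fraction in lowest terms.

1/2

Talia's father's ABO genotype from BO × BB: 1/2 BB, 1/2 BO.
Crossing each possibility with the mother AB and summing P(type B): 1/2·1/2 + 1/2·1/2 = 1/2.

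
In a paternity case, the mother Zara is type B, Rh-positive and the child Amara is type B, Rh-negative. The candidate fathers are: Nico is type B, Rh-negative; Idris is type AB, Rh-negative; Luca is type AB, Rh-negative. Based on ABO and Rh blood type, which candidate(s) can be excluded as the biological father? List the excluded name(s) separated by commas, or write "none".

none

A candidate is excluded only if no genotype consistent with his phenotype could produce a type B, Rh-negative child with a type B, Rh-positive mother.
Every candidate has at least one consistent genotype combination, so none can be excluded.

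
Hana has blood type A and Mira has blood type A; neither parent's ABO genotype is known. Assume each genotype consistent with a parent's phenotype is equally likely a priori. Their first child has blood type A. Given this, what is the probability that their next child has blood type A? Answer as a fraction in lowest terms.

Possible genotypes: Hana ∈ {I^A I^A, I^A i}; Mira ∈ {I^A I^A, I^A i}.
Weight each parental genotype pair by prior × P(type-A child):
  I^A I^A × I^A I^A: posterior weight 4/15; P(next child type A) = 1.
  I^A I^A × I^A i: posterior weight 4/15; P(next child type A) = 1.
  I^A i × I^A I^A: posterior weight 4/15; P(next child type A) = 1.
  I^A i × I^A i: posterior weight 1/5; P(next child type A) = 3/4.
Weighted sum = 19/20.

19/20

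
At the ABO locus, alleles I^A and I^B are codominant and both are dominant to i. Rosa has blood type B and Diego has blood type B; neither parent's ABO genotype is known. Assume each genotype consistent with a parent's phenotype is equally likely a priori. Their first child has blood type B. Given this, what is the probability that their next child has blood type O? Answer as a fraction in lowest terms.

Possible genotypes: Rosa ∈ {I^B I^B, I^B i}; Diego ∈ {I^B I^B, I^B i}.
Weight each parental genotype pair by prior × P(type-B child):
  I^B I^B × I^B I^B: posterior weight 4/15; P(next child type O) = 0.
  I^B I^B × I^B i: posterior weight 4/15; P(next child type O) = 0.
  I^B i × I^B I^B: posterior weight 4/15; P(next child type O) = 0.
  I^B i × I^B i: posterior weight 1/5; P(next child type O) = 1/4.
Weighted sum = 1/20.

1/20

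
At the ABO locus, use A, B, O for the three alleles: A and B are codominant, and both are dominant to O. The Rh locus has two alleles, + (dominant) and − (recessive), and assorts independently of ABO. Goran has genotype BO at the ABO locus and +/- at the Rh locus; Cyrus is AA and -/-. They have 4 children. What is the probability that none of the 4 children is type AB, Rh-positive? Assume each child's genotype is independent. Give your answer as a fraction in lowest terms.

81/256

ABO cross BO × AA → 1/2 A, 1/2 AB.
Rh cross +/- × -/- → 1/2 Rh+, 1/2 Rh-; so P(type AB, Rh-positive) = 1/2 × 1/2 = 1/4 per child.
P(not type AB, Rh-positive) = 3/4 for one child; (3/4)^4 = 81/256.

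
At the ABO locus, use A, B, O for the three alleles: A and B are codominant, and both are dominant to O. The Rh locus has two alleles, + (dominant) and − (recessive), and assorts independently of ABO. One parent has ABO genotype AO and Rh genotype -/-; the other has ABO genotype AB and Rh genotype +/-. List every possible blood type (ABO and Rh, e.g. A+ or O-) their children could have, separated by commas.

A+, A-, B+, B-, AB+, AB-

Gametes from AO × AB give offspring ABO genotypes AA, AB, AO, BO, i.e. phenotypes A, B, AB.
Rh cross -/- × +/- → phenotypes Rh+, Rh-.
Combining independently: A+, A-, B+, B-, AB+, AB-.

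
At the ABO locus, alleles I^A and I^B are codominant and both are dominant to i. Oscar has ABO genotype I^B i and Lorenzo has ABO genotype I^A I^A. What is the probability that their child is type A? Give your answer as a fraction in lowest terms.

1/2

ABO cross I^B i × I^A I^A → offspring phenotypes: 1/2 A, 1/2 AB.
So P(type A) = 1/2.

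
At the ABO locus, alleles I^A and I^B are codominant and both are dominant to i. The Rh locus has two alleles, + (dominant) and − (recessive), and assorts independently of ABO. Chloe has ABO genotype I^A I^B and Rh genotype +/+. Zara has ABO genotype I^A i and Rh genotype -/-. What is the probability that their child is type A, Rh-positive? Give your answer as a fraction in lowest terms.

1/2

ABO cross I^A I^B × I^A i → offspring phenotypes: 1/2 A, 1/4 B, 1/4 AB.
Rh cross +/+ × -/- → 1 Rh+.
Independent loci: P(type A, Rh-positive) = 1/2 × 1 = 1/2.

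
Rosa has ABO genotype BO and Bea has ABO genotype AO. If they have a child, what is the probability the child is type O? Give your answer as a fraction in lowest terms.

ABO cross BO × AO → offspring phenotypes: 1/4 O, 1/4 A, 1/4 B, 1/4 AB.
So P(type O) = 1/4.

1/4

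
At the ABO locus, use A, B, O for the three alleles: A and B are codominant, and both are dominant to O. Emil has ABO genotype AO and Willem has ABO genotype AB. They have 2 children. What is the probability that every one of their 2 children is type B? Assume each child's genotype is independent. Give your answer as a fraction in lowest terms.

1/16

ABO cross AO × AB → 1/2 A, 1/4 B, 1/4 AB.
So P(type B) = 1/4 per child.
All 2 independent: (1/4)^2 = 1/16.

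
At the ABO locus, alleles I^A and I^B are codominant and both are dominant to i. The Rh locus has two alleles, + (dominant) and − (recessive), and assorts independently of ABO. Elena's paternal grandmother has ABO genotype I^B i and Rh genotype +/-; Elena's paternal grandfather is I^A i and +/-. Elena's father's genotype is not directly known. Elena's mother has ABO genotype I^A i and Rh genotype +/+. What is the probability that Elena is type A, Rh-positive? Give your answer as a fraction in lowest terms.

Elena's father's ABO genotype from I^B i × I^A i: 1/4 I^A I^B, 1/4 I^A i, 1/4 I^B i, 1/4 i i.
Crossing each possibility with the mother I^A i and summing P(type A): 1/4·1/2 + 1/4·3/4 + 1/4·1/4 + 1/4·1/2 = 1/2.
Similarly for Rh via the father's Rh distribution: P(Rh+) = 1.
Independent loci: 1/2 × 1 = 1/2.

1/2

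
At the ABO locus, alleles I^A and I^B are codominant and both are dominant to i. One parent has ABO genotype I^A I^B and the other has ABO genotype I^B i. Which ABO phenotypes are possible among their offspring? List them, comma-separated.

A, B, AB

Gametes from I^A I^B × I^B i give offspring ABO genotypes I^A I^B, I^A i, I^B I^B, I^B i, i.e. phenotypes A, B, AB.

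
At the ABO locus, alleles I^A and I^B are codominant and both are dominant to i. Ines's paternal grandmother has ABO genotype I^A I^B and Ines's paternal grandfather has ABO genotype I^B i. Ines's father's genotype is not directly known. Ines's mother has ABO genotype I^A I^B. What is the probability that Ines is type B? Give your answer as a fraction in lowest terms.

Ines's father's ABO genotype from I^A I^B × I^B i: 1/4 I^A I^B, 1/4 I^A i, 1/4 I^B I^B, 1/4 I^B i.
Crossing each possibility with the mother I^A I^B and summing P(type B): 1/4·1/4 + 1/4·1/4 + 1/4·1/2 + 1/4·1/2 = 3/8.

3/8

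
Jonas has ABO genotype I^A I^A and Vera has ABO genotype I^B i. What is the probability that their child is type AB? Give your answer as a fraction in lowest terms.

ABO cross I^A I^A × I^B i → offspring phenotypes: 1/2 A, 1/2 AB.
So P(type AB) = 1/2.

1/2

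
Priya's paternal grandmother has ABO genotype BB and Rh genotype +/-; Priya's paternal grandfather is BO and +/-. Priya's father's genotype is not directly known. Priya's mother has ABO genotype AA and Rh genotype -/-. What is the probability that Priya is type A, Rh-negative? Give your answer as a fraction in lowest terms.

1/8

Priya's father's ABO genotype from BB × BO: 1/2 BB, 1/2 BO.
Crossing each possibility with the mother AA and summing P(type A): 1/2·0 + 1/2·1/2 = 1/4.
Similarly for Rh via the father's Rh distribution: P(Rh-) = 1/2.
Independent loci: 1/4 × 1/2 = 1/8.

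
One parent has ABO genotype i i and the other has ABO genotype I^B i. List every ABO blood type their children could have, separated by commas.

O, B

Gametes from i i × I^B i give offspring ABO genotypes I^B i, i i, i.e. phenotypes O, B.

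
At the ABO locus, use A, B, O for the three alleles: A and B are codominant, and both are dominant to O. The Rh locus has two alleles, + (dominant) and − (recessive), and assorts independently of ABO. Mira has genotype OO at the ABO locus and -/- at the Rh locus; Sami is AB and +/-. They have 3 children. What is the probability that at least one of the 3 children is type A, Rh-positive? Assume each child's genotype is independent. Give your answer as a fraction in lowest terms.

ABO cross OO × AB → 1/2 A, 1/2 B.
Rh cross -/- × +/- → 1/2 Rh+, 1/2 Rh-; so P(type A, Rh-positive) = 1/2 × 1/2 = 1/4 per child.
P(none) = (3/4)^3 = 27/64; P(at least one) = 1 − 27/64 = 37/64.

37/64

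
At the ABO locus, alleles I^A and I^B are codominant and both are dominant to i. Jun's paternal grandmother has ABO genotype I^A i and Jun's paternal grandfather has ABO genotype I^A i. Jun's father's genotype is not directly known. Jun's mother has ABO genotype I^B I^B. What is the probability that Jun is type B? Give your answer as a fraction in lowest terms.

Jun's father's ABO genotype from I^A i × I^A i: 1/4 I^A I^A, 1/2 I^A i, 1/4 i i.
Crossing each possibility with the mother I^B I^B and summing P(type B): 1/4·0 + 1/2·1/2 + 1/4·1 = 1/2.

1/2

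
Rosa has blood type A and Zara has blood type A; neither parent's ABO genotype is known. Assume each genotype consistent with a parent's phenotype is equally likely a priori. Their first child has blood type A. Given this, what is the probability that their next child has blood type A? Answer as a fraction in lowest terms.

19/20

Possible genotypes: Rosa ∈ {I^A I^A, I^A i}; Zara ∈ {I^A I^A, I^A i}.
Weight each parental genotype pair by prior × P(type-A child):
  I^A I^A × I^A I^A: posterior weight 4/15; P(next child type A) = 1.
  I^A I^A × I^A i: posterior weight 4/15; P(next child type A) = 1.
  I^A i × I^A I^A: posterior weight 4/15; P(next child type A) = 1.
  I^A i × I^A i: posterior weight 1/5; P(next child type A) = 3/4.
Weighted sum = 19/20.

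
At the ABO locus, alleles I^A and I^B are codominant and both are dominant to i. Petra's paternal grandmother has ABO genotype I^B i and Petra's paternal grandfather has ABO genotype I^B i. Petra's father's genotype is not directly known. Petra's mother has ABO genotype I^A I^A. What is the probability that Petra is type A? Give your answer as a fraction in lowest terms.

1/2

Petra's father's ABO genotype from I^B i × I^B i: 1/4 I^B I^B, 1/2 I^B i, 1/4 i i.
Crossing each possibility with the mother I^A I^A and summing P(type A): 1/4·0 + 1/2·1/2 + 1/4·1 = 1/2.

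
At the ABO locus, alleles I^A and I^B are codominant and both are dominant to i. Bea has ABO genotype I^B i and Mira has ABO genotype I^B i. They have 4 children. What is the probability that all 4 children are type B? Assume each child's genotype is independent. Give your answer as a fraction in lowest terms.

81/256

ABO cross I^B i × I^B i → 1/4 O, 3/4 B.
So P(type B) = 3/4 per child.
All 4 independent: (3/4)^4 = 81/256.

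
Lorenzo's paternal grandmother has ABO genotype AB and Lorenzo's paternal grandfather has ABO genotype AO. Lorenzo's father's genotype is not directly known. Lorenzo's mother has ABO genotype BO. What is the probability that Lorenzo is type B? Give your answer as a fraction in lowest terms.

3/8

Lorenzo's father's ABO genotype from AB × AO: 1/4 AA, 1/4 AB, 1/4 AO, 1/4 BO.
Crossing each possibility with the mother BO and summing P(type B): 1/4·0 + 1/4·1/2 + 1/4·1/4 + 1/4·3/4 = 3/8.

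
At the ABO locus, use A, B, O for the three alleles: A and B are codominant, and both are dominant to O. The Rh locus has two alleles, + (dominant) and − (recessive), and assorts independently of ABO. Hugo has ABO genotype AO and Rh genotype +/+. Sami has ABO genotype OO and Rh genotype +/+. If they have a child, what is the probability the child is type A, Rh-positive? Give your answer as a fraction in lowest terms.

1/2

ABO cross AO × OO → offspring phenotypes: 1/2 O, 1/2 A.
Rh cross +/+ × +/+ → 1 Rh+.
Independent loci: P(type A, Rh-positive) = 1/2 × 1 = 1/2.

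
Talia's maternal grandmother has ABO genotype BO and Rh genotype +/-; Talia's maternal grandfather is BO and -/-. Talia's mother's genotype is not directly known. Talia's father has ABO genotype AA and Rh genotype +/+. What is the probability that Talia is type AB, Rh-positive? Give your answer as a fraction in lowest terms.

Talia's mother's ABO genotype from BO × BO: 1/4 BB, 1/2 BO, 1/4 OO.
Crossing each possibility with the father AA and summing P(type AB): 1/4·1 + 1/2·1/2 + 1/4·0 = 1/2.
Similarly for Rh via the mother's Rh distribution: P(Rh+) = 1.
Independent loci: 1/2 × 1 = 1/2.

1/2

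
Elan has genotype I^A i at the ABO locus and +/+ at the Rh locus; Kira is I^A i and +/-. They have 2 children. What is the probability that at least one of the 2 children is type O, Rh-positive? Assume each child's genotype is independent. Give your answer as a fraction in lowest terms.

ABO cross I^A i × I^A i → 1/4 O, 3/4 A.
Rh cross +/+ × +/- → 1 Rh+; so P(type O, Rh-positive) = 1/4 × 1 = 1/4 per child.
P(none) = (3/4)^2 = 9/16; P(at least one) = 1 − 9/16 = 7/16.

7/16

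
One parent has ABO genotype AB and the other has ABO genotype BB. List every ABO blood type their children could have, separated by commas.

B, AB

Gametes from AB × BB give offspring ABO genotypes AB, BB, i.e. phenotypes B, AB.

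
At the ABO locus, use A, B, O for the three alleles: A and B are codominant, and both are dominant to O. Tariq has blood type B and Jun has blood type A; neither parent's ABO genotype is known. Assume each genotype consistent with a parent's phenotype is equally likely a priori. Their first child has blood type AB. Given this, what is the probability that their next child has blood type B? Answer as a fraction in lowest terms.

5/36

Possible genotypes: Tariq ∈ {BB, BO}; Jun ∈ {AA, AO}.
Weight each parental genotype pair by prior × P(type-AB child):
  BB × AA: posterior weight 4/9; P(next child type B) = 0.
  BB × AO: posterior weight 2/9; P(next child type B) = 1/2.
  BO × AA: posterior weight 2/9; P(next child type B) = 0.
  BO × AO: posterior weight 1/9; P(next child type B) = 1/4.
Weighted sum = 5/36.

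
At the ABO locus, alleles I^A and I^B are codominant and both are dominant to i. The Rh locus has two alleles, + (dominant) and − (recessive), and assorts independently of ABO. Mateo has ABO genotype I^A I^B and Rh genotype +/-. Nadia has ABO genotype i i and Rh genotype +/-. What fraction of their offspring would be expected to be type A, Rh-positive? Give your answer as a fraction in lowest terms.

ABO cross I^A I^B × i i → offspring phenotypes: 1/2 A, 1/2 B.
Rh cross +/- × +/- → 3/4 Rh+, 1/4 Rh-.
Independent loci: P(type A, Rh-positive) = 1/2 × 3/4 = 3/8.

3/8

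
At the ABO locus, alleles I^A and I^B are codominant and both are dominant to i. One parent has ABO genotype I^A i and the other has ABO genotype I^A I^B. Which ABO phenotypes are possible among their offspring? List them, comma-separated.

A, B, AB

Gametes from I^A i × I^A I^B give offspring ABO genotypes I^A I^A, I^A I^B, I^A i, I^B i, i.e. phenotypes A, B, AB.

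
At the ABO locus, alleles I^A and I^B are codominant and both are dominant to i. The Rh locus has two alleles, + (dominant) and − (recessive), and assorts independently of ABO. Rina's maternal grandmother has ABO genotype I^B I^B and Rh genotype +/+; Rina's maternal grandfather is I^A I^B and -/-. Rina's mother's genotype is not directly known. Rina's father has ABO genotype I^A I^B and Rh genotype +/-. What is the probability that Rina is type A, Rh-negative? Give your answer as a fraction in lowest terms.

1/32

Rina's mother's ABO genotype from I^B I^B × I^A I^B: 1/2 I^A I^B, 1/2 I^B I^B.
Crossing each possibility with the father I^A I^B and summing P(type A): 1/2·1/4 + 1/2·0 = 1/8.
Similarly for Rh via the mother's Rh distribution: P(Rh-) = 1/4.
Independent loci: 1/8 × 1/4 = 1/32.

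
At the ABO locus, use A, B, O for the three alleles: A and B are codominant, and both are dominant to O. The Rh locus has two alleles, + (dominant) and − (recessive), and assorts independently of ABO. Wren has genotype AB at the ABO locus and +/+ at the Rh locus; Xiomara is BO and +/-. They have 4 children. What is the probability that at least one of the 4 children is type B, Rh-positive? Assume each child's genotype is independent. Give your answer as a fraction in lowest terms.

15/16

ABO cross AB × BO → 1/4 A, 1/2 B, 1/4 AB.
Rh cross +/+ × +/- → 1 Rh+; so P(type B, Rh-positive) = 1/2 × 1 = 1/2 per child.
P(none) = (1/2)^4 = 1/16; P(at least one) = 1 − 1/16 = 15/16.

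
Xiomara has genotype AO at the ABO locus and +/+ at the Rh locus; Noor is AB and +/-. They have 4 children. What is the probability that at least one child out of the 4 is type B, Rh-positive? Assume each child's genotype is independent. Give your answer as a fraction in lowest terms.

ABO cross AO × AB → 1/2 A, 1/4 B, 1/4 AB.
Rh cross +/+ × +/- → 1 Rh+; so P(type B, Rh-positive) = 1/4 × 1 = 1/4 per child.
P(none) = (3/4)^4 = 81/256; P(at least one) = 1 − 81/256 = 175/256.

175/256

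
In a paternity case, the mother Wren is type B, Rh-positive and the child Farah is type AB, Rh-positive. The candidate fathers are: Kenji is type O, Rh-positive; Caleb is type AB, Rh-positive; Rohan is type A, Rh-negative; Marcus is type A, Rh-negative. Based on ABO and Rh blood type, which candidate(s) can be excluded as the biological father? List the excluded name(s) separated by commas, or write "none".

Kenji

A candidate is excluded only if no genotype consistent with his phenotype could produce a type AB, Rh-positive child with a type B, Rh-positive mother.
Kenji (type O, Rh+): no genotype consistent with that phenotype can produce a type-AB Rh+ child with a type-B mother.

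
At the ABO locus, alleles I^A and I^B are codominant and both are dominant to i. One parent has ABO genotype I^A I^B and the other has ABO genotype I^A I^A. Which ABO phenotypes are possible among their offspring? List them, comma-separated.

Gametes from I^A I^B × I^A I^A give offspring ABO genotypes I^A I^A, I^A I^B, i.e. phenotypes A, AB.

A, AB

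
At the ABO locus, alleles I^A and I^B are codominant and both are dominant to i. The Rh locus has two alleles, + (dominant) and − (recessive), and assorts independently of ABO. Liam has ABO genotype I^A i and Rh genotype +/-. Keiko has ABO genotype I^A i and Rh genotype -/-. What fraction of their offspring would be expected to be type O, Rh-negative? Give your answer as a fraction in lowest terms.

1/8

ABO cross I^A i × I^A i → offspring phenotypes: 1/4 O, 3/4 A.
Rh cross +/- × -/- → 1/2 Rh+, 1/2 Rh-.
Independent loci: P(type O, Rh-negative) = 1/4 × 1/2 = 1/8.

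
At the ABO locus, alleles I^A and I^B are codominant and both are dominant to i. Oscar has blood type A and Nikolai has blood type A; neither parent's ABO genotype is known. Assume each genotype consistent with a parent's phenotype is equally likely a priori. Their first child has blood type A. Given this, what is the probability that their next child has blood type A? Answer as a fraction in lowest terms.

19/20

Possible genotypes: Oscar ∈ {I^A I^A, I^A i}; Nikolai ∈ {I^A I^A, I^A i}.
Weight each parental genotype pair by prior × P(type-A child):
  I^A I^A × I^A I^A: posterior weight 4/15; P(next child type A) = 1.
  I^A I^A × I^A i: posterior weight 4/15; P(next child type A) = 1.
  I^A i × I^A I^A: posterior weight 4/15; P(next child type A) = 1.
  I^A i × I^A i: posterior weight 1/5; P(next child type A) = 3/4.
Weighted sum = 19/20.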